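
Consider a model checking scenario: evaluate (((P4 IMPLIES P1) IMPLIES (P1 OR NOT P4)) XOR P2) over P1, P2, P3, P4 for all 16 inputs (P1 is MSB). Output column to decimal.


Formula: (((P4 IMPLIES P1) IMPLIES (P1 OR NOT P4)) XOR P2) over P1, P2, P3, P4 (16 rows)
Evaluate each row (bits = P1,P2,P3,P4, MSB first):
  row 0 [0000]: (((0 IMPLIES 0) IMPLIES (0 OR NOT 0)) XOR 0) -> 1
  row 1 [0001]: (((1 IMPLIES 0) IMPLIES (0 OR NOT 1)) XOR 0) -> 1
  row 2 [0010]: (((0 IMPLIES 0) IMPLIES (0 OR NOT 0)) XOR 0) -> 1
  row 3 [0011]: (((1 IMPLIES 0) IMPLIES (0 OR NOT 1)) XOR 0) -> 1
  row 4 [0100]: (((0 IMPLIES 0) IMPLIES (0 OR NOT 0)) XOR 1) -> 0
  row 5 [0101]: (((1 IMPLIES 0) IMPLIES (0 OR NOT 1)) XOR 1) -> 0
  row 6 [0110]: (((0 IMPLIES 0) IMPLIES (0 OR NOT 0)) XOR 1) -> 0
  row 7 [0111]: (((1 IMPLIES 0) IMPLIES (0 OR NOT 1)) XOR 1) -> 0
  row 8 [1000]: (((0 IMPLIES 1) IMPLIES (1 OR NOT 0)) XOR 0) -> 1
  row 9 [1001]: (((1 IMPLIES 1) IMPLIES (1 OR NOT 1)) XOR 0) -> 1
  row 10 [1010]: (((0 IMPLIES 1) IMPLIES (1 OR NOT 0)) XOR 0) -> 1
  row 11 [1011]: (((1 IMPLIES 1) IMPLIES (1 OR NOT 1)) XOR 0) -> 1
  row 12 [1100]: (((0 IMPLIES 1) IMPLIES (1 OR NOT 0)) XOR 1) -> 0
  row 13 [1101]: (((1 IMPLIES 1) IMPLIES (1 OR NOT 1)) XOR 1) -> 0
  row 14 [1110]: (((0 IMPLIES 1) IMPLIES (1 OR NOT 0)) XOR 1) -> 0
  row 15 [1111]: (((1 IMPLIES 1) IMPLIES (1 OR NOT 1)) XOR 1) -> 0
Full result column, 4 rows per line (P1,P2 fixed per line; P3,P4 runs 00..11 left to right):
  rows 0-3 [P1,P2=00]: 1111  = hex F
  rows 4-7 [P1,P2=01]: 0000  = hex 0
  rows 8-11 [P1,P2=10]: 1111  = hex F
  rows 12-15 [P1,P2=11]: 0000  = hex 0
Output column (row 0 .. row 15) = 1111000011110000
Output column grouped in 4s = 1111 0000 1111 0000 = 0xF0F0
Convert to decimal digit by digit (value = value*16 + digit):
  F -> 15
  15*16 + 0 = 240
  240*16 + 15 (F) = 3855
  3855*16 + 0 = 61680
Decimal = 61680

61680


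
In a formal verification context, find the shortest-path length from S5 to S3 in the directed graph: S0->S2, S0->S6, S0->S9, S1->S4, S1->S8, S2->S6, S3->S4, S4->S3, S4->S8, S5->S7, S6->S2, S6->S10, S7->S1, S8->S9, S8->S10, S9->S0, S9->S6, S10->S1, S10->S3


BFS layer-by-layer from S5:
  dist 0: {S5}
  dist 1: {S7}
  dist 2: {S1}
  dist 3: {S4, S8}
  dist 4: {S3, S9, S10}
  -> S3 reached at distance 4
Shortest path length = 4

4


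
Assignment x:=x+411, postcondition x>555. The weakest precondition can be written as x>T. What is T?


Formula: wp(x:=E, P) = P[E/x] (substitute E for x in postcondition)
Step 1: Postcondition: x>555
Step 2: Substitute x+411 for x: x+411>555
Step 3: Solve for x: x > 555-411 = 144

144


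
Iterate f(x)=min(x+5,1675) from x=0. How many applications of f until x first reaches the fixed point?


Step 1: x=0, cap=1675, increment=5
Step 2: x grows by 5 each step until capped at 1675; fixed point is x=1675
Step 3: iterations = ceil(1675/5) = 335

335


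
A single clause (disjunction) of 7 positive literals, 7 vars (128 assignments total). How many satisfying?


Step 1: Total=2^7=128
Step 2: Unsat when all 7 false: 2^0=1
Step 3: Sat=128-1=127

127


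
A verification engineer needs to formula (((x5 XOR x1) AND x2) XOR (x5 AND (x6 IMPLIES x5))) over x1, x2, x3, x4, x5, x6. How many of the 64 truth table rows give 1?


Formula: (((x5 XOR x1) AND x2) XOR (x5 AND (x6 IMPLIES x5))) over 6 vars (64 rows)
Evaluate each row (x1, x2, x3, x4, x5, x6 as bits, MSB first):
  row 0 [000000]: (((0 XOR 0) AND 0) XOR (0 AND (0 IMPLIES 0))) -> 0
  row 1 [000001]: (((0 XOR 0) AND 0) XOR (0 AND (1 IMPLIES 0))) -> 0
  row 2 [000010]: (((1 XOR 0) AND 0) XOR (1 AND (0 IMPLIES 1))) -> 1
  row 3 [000011]: (((1 XOR 0) AND 0) XOR (1 AND (1 IMPLIES 1))) -> 1
  row 4 [000100]: (((0 XOR 0) AND 0) XOR (0 AND (0 IMPLIES 0))) -> 0
  (every remaining row is evaluated the same way; all 64 results are listed next)
Full result column, 8 rows per line (x1,x2,x3 fixed per line; x4,x5,x6 runs 000..111 left to right):
  rows 0-7 [x1,x2,x3=000]: 00110011  (ones: 4)
  rows 8-15 [x1,x2,x3=001]: 00110011  (ones: 4)
  rows 16-23 [x1,x2,x3=010]: 00000000  (ones: 0)
  rows 24-31 [x1,x2,x3=011]: 00000000  (ones: 0)
  rows 32-39 [x1,x2,x3=100]: 00110011  (ones: 4)
  rows 40-47 [x1,x2,x3=101]: 00110011  (ones: 4)
  rows 48-55 [x1,x2,x3=110]: 11111111  (ones: 8)
  rows 56-63 [x1,x2,x3=111]: 11111111  (ones: 8)
Count of 1-rows = 4+4+0+0+4+4+8+8 = 32

32


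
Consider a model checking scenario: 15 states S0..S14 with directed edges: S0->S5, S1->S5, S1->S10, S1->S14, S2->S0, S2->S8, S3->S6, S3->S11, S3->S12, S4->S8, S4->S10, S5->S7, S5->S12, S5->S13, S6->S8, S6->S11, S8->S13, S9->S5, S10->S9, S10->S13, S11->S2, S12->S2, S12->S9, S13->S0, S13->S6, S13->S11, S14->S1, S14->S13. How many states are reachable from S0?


BFS from S0:
  layer 0: {S0}
  layer 1: {S5}
  layer 2: {S7, S12, S13}
  layer 3: {S2, S6, S9, S11}
  layer 4: {S8}
Reachable set: {S0, S2, S5, S6, S7, S8, S9, S11, S12, S13}
Count = 10

10


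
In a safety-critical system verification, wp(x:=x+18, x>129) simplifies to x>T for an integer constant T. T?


Formula: wp(x:=E, P) = P[E/x] (substitute E for x in postcondition)
Step 1: Postcondition: x>129
Step 2: Substitute x+18 for x: x+18>129
Step 3: Solve for x: x > 129-18 = 111

111


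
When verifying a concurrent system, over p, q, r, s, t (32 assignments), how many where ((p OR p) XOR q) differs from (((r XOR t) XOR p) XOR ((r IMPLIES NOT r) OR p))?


F1 = ((p OR p) XOR q)
F2 = (((r XOR t) XOR p) XOR ((r IMPLIES NOT r) OR p))
Evaluate both on each of 32 rows (bits = p,q,r,s,t):
  row 0 [00000]: F1=0 F2=1 (differ) -> 1
  row 1 [00001]: F1=0 F2=0 -> 0
  row 2 [00010]: F1=0 F2=1 (differ) -> 1
  row 3 [00011]: F1=0 F2=0 -> 0
  row 4 [00100]: F1=0 F2=1 (differ) -> 1
  row 5 [00101]: F1=0 F2=0 -> 0
  row 6 [00110]: F1=0 F2=1 (differ) -> 1
  row 7 [00111]: F1=0 F2=0 -> 0
  row 8 [01000]: F1=1 F2=1 -> 0
  row 9 [01001]: F1=1 F2=0 (differ) -> 1
  row 10 [01010]: F1=1 F2=1 -> 0
  row 11 [01011]: F1=1 F2=0 (differ) -> 1
  row 12 [01100]: F1=1 F2=1 -> 0
  row 13 [01101]: F1=1 F2=0 (differ) -> 1
  row 14 [01110]: F1=1 F2=1 -> 0
  row 15 [01111]: F1=1 F2=0 (differ) -> 1
  row 16 [10000]: F1=1 F2=0 (differ) -> 1
  row 17 [10001]: F1=1 F2=1 -> 0
  row 18 [10010]: F1=1 F2=0 (differ) -> 1
  row 19 [10011]: F1=1 F2=1 -> 0
  row 20 [10100]: F1=1 F2=1 -> 0
  row 21 [10101]: F1=1 F2=0 (differ) -> 1
  row 22 [10110]: F1=1 F2=1 -> 0
  row 23 [10111]: F1=1 F2=0 (differ) -> 1
  row 24 [11000]: F1=0 F2=0 -> 0
  row 25 [11001]: F1=0 F2=1 (differ) -> 1
  row 26 [11010]: F1=0 F2=0 -> 0
  row 27 [11011]: F1=0 F2=1 (differ) -> 1
  row 28 [11100]: F1=0 F2=1 (differ) -> 1
  row 29 [11101]: F1=0 F2=0 -> 0
  row 30 [11110]: F1=0 F2=1 (differ) -> 1
  row 31 [11111]: F1=0 F2=0 -> 0
Full result column, 8 rows per line (p,q fixed per line; r,s,t runs 000..111 left to right):
  rows 0-7 [p,q=00]: 10101010  (ones: 4)
  rows 8-15 [p,q=01]: 01010101  (ones: 4)
  rows 16-23 [p,q=10]: 10100101  (ones: 4)
  rows 24-31 [p,q=11]: 01011010  (ones: 4)
Disagreements = 4+4+4+4 = 16

16


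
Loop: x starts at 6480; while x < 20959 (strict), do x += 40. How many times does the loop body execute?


Step 1: x goes from 6480 toward 20959 by 40; the body runs while x<20959, so iterations = ceil((bound-start)/step)
Step 2: Distance=14479
Step 3: ceil(14479/40)=362

362


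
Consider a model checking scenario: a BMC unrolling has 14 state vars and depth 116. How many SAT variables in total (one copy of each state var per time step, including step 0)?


BMC unrolls to depth k, creating one copy of each state var for steps 0..k.
Step count = 116 + 1 = 117 (steps 0 through 116)
Vars per step = 14
Total = 14 * 117 = 1638

1638


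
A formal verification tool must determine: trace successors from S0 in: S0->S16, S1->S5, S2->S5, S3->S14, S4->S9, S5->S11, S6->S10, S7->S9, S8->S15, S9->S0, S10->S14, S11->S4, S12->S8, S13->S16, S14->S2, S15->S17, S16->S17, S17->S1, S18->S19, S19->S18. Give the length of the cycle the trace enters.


Trace from S0 until a state repeats:
  S0 -> S16 -> S17 -> S1 -> S5 -> S11 -> S4 -> S9 -> S0
S0 first seen at step 0, revisited at step 8.
Cycle length = 8 - 0 = 8

8


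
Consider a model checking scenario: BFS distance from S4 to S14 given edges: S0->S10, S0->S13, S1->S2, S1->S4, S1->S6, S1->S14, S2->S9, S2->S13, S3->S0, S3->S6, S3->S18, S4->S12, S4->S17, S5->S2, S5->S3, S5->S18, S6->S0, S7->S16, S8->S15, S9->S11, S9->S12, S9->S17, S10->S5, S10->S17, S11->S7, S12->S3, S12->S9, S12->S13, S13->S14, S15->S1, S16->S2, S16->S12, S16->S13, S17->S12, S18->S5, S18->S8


BFS layer-by-layer from S4:
  dist 0: {S4}
  dist 1: {S12, S17}
  dist 2: {S3, S9, S13}
  dist 3: {S0, S6, S11, S14, S18}
  -> S14 reached at distance 3
Shortest path length = 3

3


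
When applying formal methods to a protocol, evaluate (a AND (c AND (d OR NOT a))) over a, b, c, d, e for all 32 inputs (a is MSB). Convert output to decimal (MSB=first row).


Formula: (a AND (c AND (d OR NOT a))) over a, b, c, d, e (32 rows)
Evaluate each row (bits = a,b,c,d,e, MSB first):
  row 0 [00000]: (0 AND (0 AND (0 OR NOT 0))) -> 0
  row 1 [00001]: (0 AND (0 AND (0 OR NOT 0))) -> 0
  row 2 [00010]: (0 AND (0 AND (1 OR NOT 0))) -> 0
  row 3 [00011]: (0 AND (0 AND (1 OR NOT 0))) -> 0
  row 4 [00100]: (0 AND (1 AND (0 OR NOT 0))) -> 0
  row 5 [00101]: (0 AND (1 AND (0 OR NOT 0))) -> 0
  row 6 [00110]: (0 AND (1 AND (1 OR NOT 0))) -> 0
  row 7 [00111]: (0 AND (1 AND (1 OR NOT 0))) -> 0
  row 8 [01000]: (0 AND (0 AND (0 OR NOT 0))) -> 0
  row 9 [01001]: (0 AND (0 AND (0 OR NOT 0))) -> 0
  row 10 [01010]: (0 AND (0 AND (1 OR NOT 0))) -> 0
  row 11 [01011]: (0 AND (0 AND (1 OR NOT 0))) -> 0
  row 12 [01100]: (0 AND (1 AND (0 OR NOT 0))) -> 0
  row 13 [01101]: (0 AND (1 AND (0 OR NOT 0))) -> 0
  row 14 [01110]: (0 AND (1 AND (1 OR NOT 0))) -> 0
  row 15 [01111]: (0 AND (1 AND (1 OR NOT 0))) -> 0
  row 16 [10000]: (1 AND (0 AND (0 OR NOT 1))) -> 0
  row 17 [10001]: (1 AND (0 AND (0 OR NOT 1))) -> 0
  row 18 [10010]: (1 AND (0 AND (1 OR NOT 1))) -> 0
  row 19 [10011]: (1 AND (0 AND (1 OR NOT 1))) -> 0
  row 20 [10100]: (1 AND (1 AND (0 OR NOT 1))) -> 0
  row 21 [10101]: (1 AND (1 AND (0 OR NOT 1))) -> 0
  row 22 [10110]: (1 AND (1 AND (1 OR NOT 1))) -> 1
  row 23 [10111]: (1 AND (1 AND (1 OR NOT 1))) -> 1
  row 24 [11000]: (1 AND (0 AND (0 OR NOT 1))) -> 0
  row 25 [11001]: (1 AND (0 AND (0 OR NOT 1))) -> 0
  row 26 [11010]: (1 AND (0 AND (1 OR NOT 1))) -> 0
  row 27 [11011]: (1 AND (0 AND (1 OR NOT 1))) -> 0
  row 28 [11100]: (1 AND (1 AND (0 OR NOT 1))) -> 0
  row 29 [11101]: (1 AND (1 AND (0 OR NOT 1))) -> 0
  row 30 [11110]: (1 AND (1 AND (1 OR NOT 1))) -> 1
  row 31 [11111]: (1 AND (1 AND (1 OR NOT 1))) -> 1
Full result column, 4 rows per line (a,b,c fixed per line; d,e runs 00..11 left to right):
  rows 0-3 [a,b,c=000]: 0000  = hex 0
  rows 4-7 [a,b,c=001]: 0000  = hex 0
  rows 8-11 [a,b,c=010]: 0000  = hex 0
  rows 12-15 [a,b,c=011]: 0000  = hex 0
  rows 16-19 [a,b,c=100]: 0000  = hex 0
  rows 20-23 [a,b,c=101]: 0011  = hex 3
  rows 24-27 [a,b,c=110]: 0000  = hex 0
  rows 28-31 [a,b,c=111]: 0011  = hex 3
Output column (row 0 .. row 31) = 00000000000000000000001100000011
Output column grouped in 4s = 0000 0000 0000 0000 0000 0011 0000 0011 = 0x00000303
Convert to decimal digit by digit (value = value*16 + digit):
  0 -> 0
  0*16 + 0 = 0
  0*16 + 0 = 0
  0*16 + 0 = 0
  0*16 + 0 = 0
  0*16 + 3 = 3
  3*16 + 0 = 48
  48*16 + 3 = 771
Decimal = 771

771


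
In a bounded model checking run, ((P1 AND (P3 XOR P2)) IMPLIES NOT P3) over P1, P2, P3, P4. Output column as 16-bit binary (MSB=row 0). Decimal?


Formula: ((P1 AND (P3 XOR P2)) IMPLIES NOT P3) over P1, P2, P3, P4 (16 rows)
Evaluate each row (bits = P1,P2,P3,P4, MSB first):
  row 0 [0000]: ((0 AND (0 XOR 0)) IMPLIES NOT 0) -> 1
  row 1 [0001]: ((0 AND (0 XOR 0)) IMPLIES NOT 0) -> 1
  row 2 [0010]: ((0 AND (1 XOR 0)) IMPLIES NOT 1) -> 1
  row 3 [0011]: ((0 AND (1 XOR 0)) IMPLIES NOT 1) -> 1
  row 4 [0100]: ((0 AND (0 XOR 1)) IMPLIES NOT 0) -> 1
  row 5 [0101]: ((0 AND (0 XOR 1)) IMPLIES NOT 0) -> 1
  row 6 [0110]: ((0 AND (1 XOR 1)) IMPLIES NOT 1) -> 1
  row 7 [0111]: ((0 AND (1 XOR 1)) IMPLIES NOT 1) -> 1
  row 8 [1000]: ((1 AND (0 XOR 0)) IMPLIES NOT 0) -> 1
  row 9 [1001]: ((1 AND (0 XOR 0)) IMPLIES NOT 0) -> 1
  row 10 [1010]: ((1 AND (1 XOR 0)) IMPLIES NOT 1) -> 0
  row 11 [1011]: ((1 AND (1 XOR 0)) IMPLIES NOT 1) -> 0
  row 12 [1100]: ((1 AND (0 XOR 1)) IMPLIES NOT 0) -> 1
  row 13 [1101]: ((1 AND (0 XOR 1)) IMPLIES NOT 0) -> 1
  row 14 [1110]: ((1 AND (1 XOR 1)) IMPLIES NOT 1) -> 1
  row 15 [1111]: ((1 AND (1 XOR 1)) IMPLIES NOT 1) -> 1
Full result column, 4 rows per line (P1,P2 fixed per line; P3,P4 runs 00..11 left to right):
  rows 0-3 [P1,P2=00]: 1111  = hex F
  rows 4-7 [P1,P2=01]: 1111  = hex F
  rows 8-11 [P1,P2=10]: 1100  = hex C
  rows 12-15 [P1,P2=11]: 1111  = hex F
Output column (row 0 .. row 15) = 1111111111001111
Output column grouped in 4s = 1111 1111 1100 1111 = 0xFFCF
Convert to decimal digit by digit (value = value*16 + digit):
  F -> 15
  15*16 + 15 (F) = 255
  255*16 + 12 (C) = 4092
  4092*16 + 15 (F) = 65487
Decimal = 65487

65487


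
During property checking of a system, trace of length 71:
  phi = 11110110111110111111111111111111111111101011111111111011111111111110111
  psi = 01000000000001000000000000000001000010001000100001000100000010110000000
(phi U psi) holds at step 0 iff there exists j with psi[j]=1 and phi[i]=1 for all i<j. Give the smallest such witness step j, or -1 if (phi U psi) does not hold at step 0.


(phi U psi) at 0: need smallest j with psi[j]=1 and phi[i]=1 for all i in [0,j).
Scan from step 0:
  step 0: phi=1, psi=0 -> continue
  step 1: psi=1 and phi held for [0,1) -> witness found
Witness step = 1

1


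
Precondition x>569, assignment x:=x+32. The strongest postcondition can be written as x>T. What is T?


Formula: sp(P, x:=E) = exists old_x. (x = E[old_x/x]) AND P[old_x/x] (old_x is the value of x before the assignment; eliminate old_x by solving x = E[old_x/x] for old_x)
Step 1: Precondition P: x>569, i.e. old_x > 569
Step 2: Assignment gives x = old_x + 32, so old_x = x - 32
Step 3: Substitute into P: x - 32 > 569
Step 4: Simplify: x > 569+32 = 601

601


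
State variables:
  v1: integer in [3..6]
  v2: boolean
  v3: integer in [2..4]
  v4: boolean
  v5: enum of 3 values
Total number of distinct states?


State space = product of domain sizes of all variables.
Domain sizes:
  v1 (integer in [3..6]): 4
  v2 (boolean): 2
  v3 (integer in [2..4]): 3
  v4 (boolean): 2
  v5 (enum of 3 values): 3
Product = 4 * 2 * 3 * 2 * 3 = 144

144


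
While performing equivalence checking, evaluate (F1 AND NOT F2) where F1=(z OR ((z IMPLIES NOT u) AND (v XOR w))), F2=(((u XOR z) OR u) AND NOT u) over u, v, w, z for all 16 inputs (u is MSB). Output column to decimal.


F1 = (z OR ((z IMPLIES NOT u) AND (v XOR w)))
F2 = (((u XOR z) OR u) AND NOT u)
Counterexample to F1=>F2 is where F1=1 and F2=0.
Evaluate each row (bits = u,v,w,z, MSB first):
  row 0 [0000]: F1=0 F2=0 -> F1&~F2 -> 0
  row 1 [0001]: F1=1 F2=1 -> F1&~F2 -> 0
  row 2 [0010]: F1=1 F2=0 -> F1&~F2 -> 1
  row 3 [0011]: F1=1 F2=1 -> F1&~F2 -> 0
  row 4 [0100]: F1=1 F2=0 -> F1&~F2 -> 1
  row 5 [0101]: F1=1 F2=1 -> F1&~F2 -> 0
  row 6 [0110]: F1=0 F2=0 -> F1&~F2 -> 0
  row 7 [0111]: F1=1 F2=1 -> F1&~F2 -> 0
  row 8 [1000]: F1=0 F2=0 -> F1&~F2 -> 0
  row 9 [1001]: F1=1 F2=0 -> F1&~F2 -> 1
  row 10 [1010]: F1=1 F2=0 -> F1&~F2 -> 1
  row 11 [1011]: F1=1 F2=0 -> F1&~F2 -> 1
  row 12 [1100]: F1=1 F2=0 -> F1&~F2 -> 1
  row 13 [1101]: F1=1 F2=0 -> F1&~F2 -> 1
  row 14 [1110]: F1=0 F2=0 -> F1&~F2 -> 0
  row 15 [1111]: F1=1 F2=0 -> F1&~F2 -> 1
Full result column, 4 rows per line (u,v fixed per line; w,z runs 00..11 left to right):
  rows 0-3 [u,v=00]: 0010  = hex 2
  rows 4-7 [u,v=01]: 1000  = hex 8
  rows 8-11 [u,v=10]: 0111  = hex 7
  rows 12-15 [u,v=11]: 1101  = hex D
Counterexample vector (row 0 .. row 15) = 0010100001111101
Output column grouped in 4s = 0010 1000 0111 1101 = 0x287D
Convert to decimal digit by digit (value = value*16 + digit):
  2 -> 2
  2*16 + 8 = 40
  40*16 + 7 = 647
  647*16 + 13 (D) = 10365
Decimal = 10365

10365


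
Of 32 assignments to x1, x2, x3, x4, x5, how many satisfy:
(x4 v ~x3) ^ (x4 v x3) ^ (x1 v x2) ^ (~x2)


CNF with 4 clauses over 5 vars (32 assignments).
An assignment satisfies CNF iff every clause has >=1 true literal.
Check each row (bits = x1,x2,x3,x4,x5; clause T/F shown):
  row 0 [00000]: clauses=TFFT -> 0
  row 1 [00001]: clauses=TFFT -> 0
  row 2 [00010]: clauses=TTFT -> 0
  row 3 [00011]: clauses=TTFT -> 0
  row 4 [00100]: clauses=FTFT -> 0
  row 5 [00101]: clauses=FTFT -> 0
  row 6 [00110]: clauses=TTFT -> 0
  row 7 [00111]: clauses=TTFT -> 0
  row 8 [01000]: clauses=TFTF -> 0
  row 9 [01001]: clauses=TFTF -> 0
  row 10 [01010]: clauses=TTTF -> 0
  row 11 [01011]: clauses=TTTF -> 0
  row 12 [01100]: clauses=FTTF -> 0
  row 13 [01101]: clauses=FTTF -> 0
  row 14 [01110]: clauses=TTTF -> 0
  row 15 [01111]: clauses=TTTF -> 0
  row 16 [10000]: clauses=TFTT -> 0
  row 17 [10001]: clauses=TFTT -> 0
  row 18 [10010]: clauses=TTTT -> 1
  row 19 [10011]: clauses=TTTT -> 1
  row 20 [10100]: clauses=FTTT -> 0
  row 21 [10101]: clauses=FTTT -> 0
  row 22 [10110]: clauses=TTTT -> 1
  row 23 [10111]: clauses=TTTT -> 1
  row 24 [11000]: clauses=TFTF -> 0
  row 25 [11001]: clauses=TFTF -> 0
  row 26 [11010]: clauses=TTTF -> 0
  row 27 [11011]: clauses=TTTF -> 0
  row 28 [11100]: clauses=FTTF -> 0
  row 29 [11101]: clauses=FTTF -> 0
  row 30 [11110]: clauses=TTTF -> 0
  row 31 [11111]: clauses=TTTF -> 0
Full result column, 8 rows per line (x1,x2 fixed per line; x3,x4,x5 runs 000..111 left to right):
  rows 0-7 [x1,x2=00]: 00000000  (ones: 0)
  rows 8-15 [x1,x2=01]: 00000000  (ones: 0)
  rows 16-23 [x1,x2=10]: 00110011  (ones: 4)
  rows 24-31 [x1,x2=11]: 00000000  (ones: 0)
Satisfying assignments = 0+0+4+0 = 4

4


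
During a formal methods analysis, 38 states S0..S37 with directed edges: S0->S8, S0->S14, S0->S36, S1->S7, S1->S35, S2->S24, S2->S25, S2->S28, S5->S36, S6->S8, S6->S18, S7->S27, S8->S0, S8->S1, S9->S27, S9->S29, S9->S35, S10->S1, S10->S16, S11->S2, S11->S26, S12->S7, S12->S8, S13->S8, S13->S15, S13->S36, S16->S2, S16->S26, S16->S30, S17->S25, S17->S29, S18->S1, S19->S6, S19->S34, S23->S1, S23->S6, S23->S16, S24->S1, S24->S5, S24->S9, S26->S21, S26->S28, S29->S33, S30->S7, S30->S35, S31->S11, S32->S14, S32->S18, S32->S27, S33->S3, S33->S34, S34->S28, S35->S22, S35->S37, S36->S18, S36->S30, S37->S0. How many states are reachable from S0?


BFS from S0:
  layer 0: {S0}
  layer 1: {S8, S14, S36}
  layer 2: {S1, S18, S30}
  layer 3: {S7, S35}
  layer 4: {S22, S27, S37}
Reachable set: {S0, S1, S7, S8, S14, S18, S22, S27, S30, S35, S36, S37}
Count = 12

12


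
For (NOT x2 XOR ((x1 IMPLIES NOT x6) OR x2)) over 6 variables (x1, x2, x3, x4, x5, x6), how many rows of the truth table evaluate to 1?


Formula: (NOT x2 XOR ((x1 IMPLIES NOT x6) OR x2)) over 6 vars (64 rows)
Evaluate each row (x1, x2, x3, x4, x5, x6 as bits, MSB first):
  row 0 [000000]: (NOT 0 XOR ((0 IMPLIES NOT 0) OR 0)) -> 0
  row 1 [000001]: (NOT 0 XOR ((0 IMPLIES NOT 1) OR 0)) -> 0
  row 2 [000010]: (NOT 0 XOR ((0 IMPLIES NOT 0) OR 0)) -> 0
  row 3 [000011]: (NOT 0 XOR ((0 IMPLIES NOT 1) OR 0)) -> 0
  row 4 [000100]: (NOT 0 XOR ((0 IMPLIES NOT 0) OR 0)) -> 0
  (every remaining row is evaluated the same way; all 64 results are listed next)
Full result column, 8 rows per line (x1,x2,x3 fixed per line; x4,x5,x6 runs 000..111 left to right):
  rows 0-7 [x1,x2,x3=000]: 00000000  (ones: 0)
  rows 8-15 [x1,x2,x3=001]: 00000000  (ones: 0)
  rows 16-23 [x1,x2,x3=010]: 11111111  (ones: 8)
  rows 24-31 [x1,x2,x3=011]: 11111111  (ones: 8)
  rows 32-39 [x1,x2,x3=100]: 01010101  (ones: 4)
  rows 40-47 [x1,x2,x3=101]: 01010101  (ones: 4)
  rows 48-55 [x1,x2,x3=110]: 11111111  (ones: 8)
  rows 56-63 [x1,x2,x3=111]: 11111111  (ones: 8)
Count of 1-rows = 0+0+8+8+4+4+8+8 = 40

40


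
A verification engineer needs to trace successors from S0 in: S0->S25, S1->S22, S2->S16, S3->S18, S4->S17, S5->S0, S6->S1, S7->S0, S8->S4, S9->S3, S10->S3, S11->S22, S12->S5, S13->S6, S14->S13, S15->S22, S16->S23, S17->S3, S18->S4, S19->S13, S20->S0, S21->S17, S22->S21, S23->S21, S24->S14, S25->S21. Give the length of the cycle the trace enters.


Trace from S0 until a state repeats:
  S0 -> S25 -> S21 -> S17 -> S3 -> S18 -> S4 -> S17
S17 first seen at step 3, revisited at step 7.
Cycle length = 7 - 3 = 4

4


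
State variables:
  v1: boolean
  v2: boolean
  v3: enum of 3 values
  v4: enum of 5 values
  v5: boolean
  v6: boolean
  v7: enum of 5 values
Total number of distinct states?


State space = product of domain sizes of all variables.
Domain sizes:
  v1 (boolean): 2
  v2 (boolean): 2
  v3 (enum of 3 values): 3
  v4 (enum of 5 values): 5
  v5 (boolean): 2
  v6 (boolean): 2
  v7 (enum of 5 values): 5
Product = 2 * 2 * 3 * 5 * 2 * 2 * 5 = 1200

1200


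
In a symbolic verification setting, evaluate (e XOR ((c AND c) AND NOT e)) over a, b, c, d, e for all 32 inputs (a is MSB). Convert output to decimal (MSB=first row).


Formula: (e XOR ((c AND c) AND NOT e)) over a, b, c, d, e (32 rows)
Evaluate each row (bits = a,b,c,d,e, MSB first):
  row 0 [00000]: (0 XOR ((0 AND 0) AND NOT 0)) -> 0
  row 1 [00001]: (1 XOR ((0 AND 0) AND NOT 1)) -> 1
  row 2 [00010]: (0 XOR ((0 AND 0) AND NOT 0)) -> 0
  row 3 [00011]: (1 XOR ((0 AND 0) AND NOT 1)) -> 1
  row 4 [00100]: (0 XOR ((1 AND 1) AND NOT 0)) -> 1
  row 5 [00101]: (1 XOR ((1 AND 1) AND NOT 1)) -> 1
  row 6 [00110]: (0 XOR ((1 AND 1) AND NOT 0)) -> 1
  row 7 [00111]: (1 XOR ((1 AND 1) AND NOT 1)) -> 1
  row 8 [01000]: (0 XOR ((0 AND 0) AND NOT 0)) -> 0
  row 9 [01001]: (1 XOR ((0 AND 0) AND NOT 1)) -> 1
  row 10 [01010]: (0 XOR ((0 AND 0) AND NOT 0)) -> 0
  row 11 [01011]: (1 XOR ((0 AND 0) AND NOT 1)) -> 1
  row 12 [01100]: (0 XOR ((1 AND 1) AND NOT 0)) -> 1
  row 13 [01101]: (1 XOR ((1 AND 1) AND NOT 1)) -> 1
  row 14 [01110]: (0 XOR ((1 AND 1) AND NOT 0)) -> 1
  row 15 [01111]: (1 XOR ((1 AND 1) AND NOT 1)) -> 1
  row 16 [10000]: (0 XOR ((0 AND 0) AND NOT 0)) -> 0
  row 17 [10001]: (1 XOR ((0 AND 0) AND NOT 1)) -> 1
  row 18 [10010]: (0 XOR ((0 AND 0) AND NOT 0)) -> 0
  row 19 [10011]: (1 XOR ((0 AND 0) AND NOT 1)) -> 1
  row 20 [10100]: (0 XOR ((1 AND 1) AND NOT 0)) -> 1
  row 21 [10101]: (1 XOR ((1 AND 1) AND NOT 1)) -> 1
  row 22 [10110]: (0 XOR ((1 AND 1) AND NOT 0)) -> 1
  row 23 [10111]: (1 XOR ((1 AND 1) AND NOT 1)) -> 1
  row 24 [11000]: (0 XOR ((0 AND 0) AND NOT 0)) -> 0
  row 25 [11001]: (1 XOR ((0 AND 0) AND NOT 1)) -> 1
  row 26 [11010]: (0 XOR ((0 AND 0) AND NOT 0)) -> 0
  row 27 [11011]: (1 XOR ((0 AND 0) AND NOT 1)) -> 1
  row 28 [11100]: (0 XOR ((1 AND 1) AND NOT 0)) -> 1
  row 29 [11101]: (1 XOR ((1 AND 1) AND NOT 1)) -> 1
  row 30 [11110]: (0 XOR ((1 AND 1) AND NOT 0)) -> 1
  row 31 [11111]: (1 XOR ((1 AND 1) AND NOT 1)) -> 1
Full result column, 4 rows per line (a,b,c fixed per line; d,e runs 00..11 left to right):
  rows 0-3 [a,b,c=000]: 0101  = hex 5
  rows 4-7 [a,b,c=001]: 1111  = hex F
  rows 8-11 [a,b,c=010]: 0101  = hex 5
  rows 12-15 [a,b,c=011]: 1111  = hex F
  rows 16-19 [a,b,c=100]: 0101  = hex 5
  rows 20-23 [a,b,c=101]: 1111  = hex F
  rows 24-27 [a,b,c=110]: 0101  = hex 5
  rows 28-31 [a,b,c=111]: 1111  = hex F
Output column (row 0 .. row 31) = 01011111010111110101111101011111
Output column grouped in 4s = 0101 1111 0101 1111 0101 1111 0101 1111 = 0x5F5F5F5F
Convert to decimal digit by digit (value = value*16 + digit):
  5 -> 5
  5*16 + 15 (F) = 95
  95*16 + 5 = 1525
  1525*16 + 15 (F) = 24415
  24415*16 + 5 = 390645
  390645*16 + 15 (F) = 6250335
  6250335*16 + 5 = 100005365
  100005365*16 + 15 (F) = 1600085855
Decimal = 1600085855

1600085855


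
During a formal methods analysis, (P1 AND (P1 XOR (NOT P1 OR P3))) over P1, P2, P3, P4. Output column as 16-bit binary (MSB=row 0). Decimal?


Formula: (P1 AND (P1 XOR (NOT P1 OR P3))) over P1, P2, P3, P4 (16 rows)
Evaluate each row (bits = P1,P2,P3,P4, MSB first):
  row 0 [0000]: (0 AND (0 XOR (NOT 0 OR 0))) -> 0
  row 1 [0001]: (0 AND (0 XOR (NOT 0 OR 0))) -> 0
  row 2 [0010]: (0 AND (0 XOR (NOT 0 OR 1))) -> 0
  row 3 [0011]: (0 AND (0 XOR (NOT 0 OR 1))) -> 0
  row 4 [0100]: (0 AND (0 XOR (NOT 0 OR 0))) -> 0
  row 5 [0101]: (0 AND (0 XOR (NOT 0 OR 0))) -> 0
  row 6 [0110]: (0 AND (0 XOR (NOT 0 OR 1))) -> 0
  row 7 [0111]: (0 AND (0 XOR (NOT 0 OR 1))) -> 0
  row 8 [1000]: (1 AND (1 XOR (NOT 1 OR 0))) -> 1
  row 9 [1001]: (1 AND (1 XOR (NOT 1 OR 0))) -> 1
  row 10 [1010]: (1 AND (1 XOR (NOT 1 OR 1))) -> 0
  row 11 [1011]: (1 AND (1 XOR (NOT 1 OR 1))) -> 0
  row 12 [1100]: (1 AND (1 XOR (NOT 1 OR 0))) -> 1
  row 13 [1101]: (1 AND (1 XOR (NOT 1 OR 0))) -> 1
  row 14 [1110]: (1 AND (1 XOR (NOT 1 OR 1))) -> 0
  row 15 [1111]: (1 AND (1 XOR (NOT 1 OR 1))) -> 0
Full result column, 4 rows per line (P1,P2 fixed per line; P3,P4 runs 00..11 left to right):
  rows 0-3 [P1,P2=00]: 0000  = hex 0
  rows 4-7 [P1,P2=01]: 0000  = hex 0
  rows 8-11 [P1,P2=10]: 1100  = hex C
  rows 12-15 [P1,P2=11]: 1100  = hex C
Output column (row 0 .. row 15) = 0000000011001100
Output column grouped in 4s = 0000 0000 1100 1100 = 0x00CC
Convert to decimal digit by digit (value = value*16 + digit):
  0 -> 0
  0*16 + 0 = 0
  0*16 + 12 (C) = 12
  12*16 + 12 (C) = 204
Decimal = 204

204


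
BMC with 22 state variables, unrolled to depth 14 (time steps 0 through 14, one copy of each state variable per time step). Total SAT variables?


BMC unrolls to depth k, creating one copy of each state var for steps 0..k.
Step count = 14 + 1 = 15 (steps 0 through 14)
Vars per step = 22
Total = 22 * 15 = 330

330


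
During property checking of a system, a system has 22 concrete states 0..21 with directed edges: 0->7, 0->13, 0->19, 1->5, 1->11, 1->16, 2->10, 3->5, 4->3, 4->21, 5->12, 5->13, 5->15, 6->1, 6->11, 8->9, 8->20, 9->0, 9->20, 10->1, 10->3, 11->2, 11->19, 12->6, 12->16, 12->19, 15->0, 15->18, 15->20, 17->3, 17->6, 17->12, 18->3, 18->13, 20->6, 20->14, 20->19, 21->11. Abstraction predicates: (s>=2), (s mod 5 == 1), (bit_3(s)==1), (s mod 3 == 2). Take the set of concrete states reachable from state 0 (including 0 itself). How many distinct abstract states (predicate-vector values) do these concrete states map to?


BFS from 0:
Concrete reachable: {0, 7, 13, 19}
Abstract via predicates (s>=2), (s mod 5 == 1), (bit_3(s)==1), (s mod 3 == 2):
  (0,0,0,0) <- {0}
  (1,0,0,0) <- {7, 19}
  (1,0,1,0) <- {13}
Distinct abstract states = 3

3


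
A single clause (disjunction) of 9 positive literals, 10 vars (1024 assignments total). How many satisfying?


Step 1: Total=2^10=1024
Step 2: Unsat when all 9 false: 2^1=2
Step 3: Sat=1024-2=1022

1022


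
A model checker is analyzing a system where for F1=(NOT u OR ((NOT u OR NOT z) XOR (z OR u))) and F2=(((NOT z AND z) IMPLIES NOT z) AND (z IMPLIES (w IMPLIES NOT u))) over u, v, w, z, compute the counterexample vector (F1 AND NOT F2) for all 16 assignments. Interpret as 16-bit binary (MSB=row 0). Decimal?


F1 = (NOT u OR ((NOT u OR NOT z) XOR (z OR u)))
F2 = (((NOT z AND z) IMPLIES NOT z) AND (z IMPLIES (w IMPLIES NOT u)))
Counterexample to F1=>F2 is where F1=1 and F2=0.
Evaluate each row (bits = u,v,w,z, MSB first):
  row 0 [0000]: F1=1 F2=1 -> F1&~F2 -> 0
  row 1 [0001]: F1=1 F2=1 -> F1&~F2 -> 0
  row 2 [0010]: F1=1 F2=1 -> F1&~F2 -> 0
  row 3 [0011]: F1=1 F2=1 -> F1&~F2 -> 0
  row 4 [0100]: F1=1 F2=1 -> F1&~F2 -> 0
  row 5 [0101]: F1=1 F2=1 -> F1&~F2 -> 0
  row 6 [0110]: F1=1 F2=1 -> F1&~F2 -> 0
  row 7 [0111]: F1=1 F2=1 -> F1&~F2 -> 0
  row 8 [1000]: F1=0 F2=1 -> F1&~F2 -> 0
  row 9 [1001]: F1=1 F2=1 -> F1&~F2 -> 0
  row 10 [1010]: F1=0 F2=1 -> F1&~F2 -> 0
  row 11 [1011]: F1=1 F2=0 -> F1&~F2 -> 1
  row 12 [1100]: F1=0 F2=1 -> F1&~F2 -> 0
  row 13 [1101]: F1=1 F2=1 -> F1&~F2 -> 0
  row 14 [1110]: F1=0 F2=1 -> F1&~F2 -> 0
  row 15 [1111]: F1=1 F2=0 -> F1&~F2 -> 1
Full result column, 4 rows per line (u,v fixed per line; w,z runs 00..11 left to right):
  rows 0-3 [u,v=00]: 0000  = hex 0
  rows 4-7 [u,v=01]: 0000  = hex 0
  rows 8-11 [u,v=10]: 0001  = hex 1
  rows 12-15 [u,v=11]: 0001  = hex 1
Counterexample vector (row 0 .. row 15) = 0000000000010001
Output column grouped in 4s = 0000 0000 0001 0001 = 0x0011
Convert to decimal digit by digit (value = value*16 + digit):
  0 -> 0
  0*16 + 0 = 0
  0*16 + 1 = 1
  1*16 + 1 = 17
Decimal = 17

17


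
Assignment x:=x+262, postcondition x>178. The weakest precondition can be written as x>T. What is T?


Formula: wp(x:=E, P) = P[E/x] (substitute E for x in postcondition)
Step 1: Postcondition: x>178
Step 2: Substitute x+262 for x: x+262>178
Step 3: Solve for x: x > 178-262 = -84

-84


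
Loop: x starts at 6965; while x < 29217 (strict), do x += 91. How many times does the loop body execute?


Step 1: x goes from 6965 toward 29217 by 91; the body runs while x<29217, so iterations = ceil((bound-start)/step)
Step 2: Distance=22252
Step 3: ceil(22252/91)=245

245


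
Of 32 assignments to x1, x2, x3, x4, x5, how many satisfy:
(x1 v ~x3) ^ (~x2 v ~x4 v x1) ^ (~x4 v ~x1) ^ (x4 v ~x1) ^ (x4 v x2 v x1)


CNF with 5 clauses over 5 vars (32 assignments).
An assignment satisfies CNF iff every clause has >=1 true literal.
Check each row (bits = x1,x2,x3,x4,x5; clause T/F shown):
  row 0 [00000]: clauses=TTTTF -> 0
  row 1 [00001]: clauses=TTTTF -> 0
  row 2 [00010]: clauses=TTTTT -> 1
  row 3 [00011]: clauses=TTTTT -> 1
  row 4 [00100]: clauses=FTTTF -> 0
  row 5 [00101]: clauses=FTTTF -> 0
  row 6 [00110]: clauses=FTTTT -> 0
  row 7 [00111]: clauses=FTTTT -> 0
  row 8 [01000]: clauses=TTTTT -> 1
  row 9 [01001]: clauses=TTTTT -> 1
  row 10 [01010]: clauses=TFTTT -> 0
  row 11 [01011]: clauses=TFTTT -> 0
  row 12 [01100]: clauses=FTTTT -> 0
  row 13 [01101]: clauses=FTTTT -> 0
  row 14 [01110]: clauses=FFTTT -> 0
  row 15 [01111]: clauses=FFTTT -> 0
  row 16 [10000]: clauses=TTTFT -> 0
  row 17 [10001]: clauses=TTTFT -> 0
  row 18 [10010]: clauses=TTFTT -> 0
  row 19 [10011]: clauses=TTFTT -> 0
  row 20 [10100]: clauses=TTTFT -> 0
  row 21 [10101]: clauses=TTTFT -> 0
  row 22 [10110]: clauses=TTFTT -> 0
  row 23 [10111]: clauses=TTFTT -> 0
  row 24 [11000]: clauses=TTTFT -> 0
  row 25 [11001]: clauses=TTTFT -> 0
  row 26 [11010]: clauses=TTFTT -> 0
  row 27 [11011]: clauses=TTFTT -> 0
  row 28 [11100]: clauses=TTTFT -> 0
  row 29 [11101]: clauses=TTTFT -> 0
  row 30 [11110]: clauses=TTFTT -> 0
  row 31 [11111]: clauses=TTFTT -> 0
Full result column, 8 rows per line (x1,x2 fixed per line; x3,x4,x5 runs 000..111 left to right):
  rows 0-7 [x1,x2=00]: 00110000  (ones: 2)
  rows 8-15 [x1,x2=01]: 11000000  (ones: 2)
  rows 16-23 [x1,x2=10]: 00000000  (ones: 0)
  rows 24-31 [x1,x2=11]: 00000000  (ones: 0)
Satisfying assignments = 2+2+0+0 = 4

4


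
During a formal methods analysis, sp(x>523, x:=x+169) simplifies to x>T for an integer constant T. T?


Formula: sp(P, x:=E) = exists old_x. (x = E[old_x/x]) AND P[old_x/x] (old_x is the value of x before the assignment; eliminate old_x by solving x = E[old_x/x] for old_x)
Step 1: Precondition P: x>523, i.e. old_x > 523
Step 2: Assignment gives x = old_x + 169, so old_x = x - 169
Step 3: Substitute into P: x - 169 > 523
Step 4: Simplify: x > 523+169 = 692

692


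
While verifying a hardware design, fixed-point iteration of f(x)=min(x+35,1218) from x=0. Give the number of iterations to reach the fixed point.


Step 1: x=0, cap=1218, increment=35
Step 2: x grows by 35 each step until capped at 1218; fixed point is x=1218
Step 3: iterations = ceil(1218/35) = 35

35


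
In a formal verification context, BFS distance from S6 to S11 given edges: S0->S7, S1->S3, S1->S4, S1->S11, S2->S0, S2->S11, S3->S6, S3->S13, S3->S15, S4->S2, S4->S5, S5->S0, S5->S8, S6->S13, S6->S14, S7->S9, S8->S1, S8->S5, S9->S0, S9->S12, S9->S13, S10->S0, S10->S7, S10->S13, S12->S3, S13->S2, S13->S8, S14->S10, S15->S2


BFS layer-by-layer from S6:
  dist 0: {S6}
  dist 1: {S13, S14}
  dist 2: {S2, S8, S10}
  dist 3: {S0, S1, S5, S7, S11}
  -> S11 reached at distance 3
Shortest path length = 3

3


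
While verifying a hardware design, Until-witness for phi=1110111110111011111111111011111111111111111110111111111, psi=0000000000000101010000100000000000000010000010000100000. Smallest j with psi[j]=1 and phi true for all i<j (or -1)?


(phi U psi) at 0: need smallest j with psi[j]=1 and phi[i]=1 for all i in [0,j).
Scan from step 0:
  step 0: phi=1, psi=0 -> continue
  step 1: phi=1, psi=0 -> continue
  step 2: phi=1, psi=0 -> continue
  step 3: phi=0 -> phi-prefix broken from here
  step 13: psi=1 but phi already failed -> not a witness
  step 15: psi=1 but phi already failed -> not a witness
  step 17: psi=1 but phi already failed -> not a witness
  step 22: psi=1 but phi already failed -> not a witness
  step 38: psi=1 but phi already failed -> not a witness
  step 44: psi=1 but phi already failed -> not a witness
  step 49: psi=1 but phi already failed -> not a witness
  end of trace: no witness -> -1
Witness step = -1

-1


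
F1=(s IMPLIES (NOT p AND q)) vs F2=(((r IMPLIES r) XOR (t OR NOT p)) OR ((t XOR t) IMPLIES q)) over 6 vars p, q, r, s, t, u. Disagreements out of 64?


F1 = (s IMPLIES (NOT p AND q))
F2 = (((r IMPLIES r) XOR (t OR NOT p)) OR ((t XOR t) IMPLIES q))
Evaluate both on each of 64 rows (bits = p,q,r,s,t,u):
  row 0 [000000]: F1=1 F2=1 -> 0
  row 1 [000001]: F1=1 F2=1 -> 0
  row 2 [000010]: F1=1 F2=1 -> 0
  row 3 [000011]: F1=1 F2=1 -> 0
  row 4 [000100]: F1=0 F2=1 (differ) -> 1
  (every remaining row is evaluated the same way; all 64 results are listed next)
Full result column, 8 rows per line (p,q,r fixed per line; s,t,u runs 000..111 left to right):
  rows 0-7 [p,q,r=000]: 00001111  (ones: 4)
  rows 8-15 [p,q,r=001]: 00001111  (ones: 4)
  rows 16-23 [p,q,r=010]: 00000000  (ones: 0)
  rows 24-31 [p,q,r=011]: 00000000  (ones: 0)
  rows 32-39 [p,q,r=100]: 00001111  (ones: 4)
  rows 40-47 [p,q,r=101]: 00001111  (ones: 4)
  rows 48-55 [p,q,r=110]: 00001111  (ones: 4)
  rows 56-63 [p,q,r=111]: 00001111  (ones: 4)
Disagreements = 4+4+0+0+4+4+4+4 = 24

24


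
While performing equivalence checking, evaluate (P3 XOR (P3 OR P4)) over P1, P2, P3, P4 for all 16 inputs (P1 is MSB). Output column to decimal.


Formula: (P3 XOR (P3 OR P4)) over P1, P2, P3, P4 (16 rows)
Evaluate each row (bits = P1,P2,P3,P4, MSB first):
  row 0 [0000]: (0 XOR (0 OR 0)) -> 0
  row 1 [0001]: (0 XOR (0 OR 1)) -> 1
  row 2 [0010]: (1 XOR (1 OR 0)) -> 0
  row 3 [0011]: (1 XOR (1 OR 1)) -> 0
  row 4 [0100]: (0 XOR (0 OR 0)) -> 0
  row 5 [0101]: (0 XOR (0 OR 1)) -> 1
  row 6 [0110]: (1 XOR (1 OR 0)) -> 0
  row 7 [0111]: (1 XOR (1 OR 1)) -> 0
  row 8 [1000]: (0 XOR (0 OR 0)) -> 0
  row 9 [1001]: (0 XOR (0 OR 1)) -> 1
  row 10 [1010]: (1 XOR (1 OR 0)) -> 0
  row 11 [1011]: (1 XOR (1 OR 1)) -> 0
  row 12 [1100]: (0 XOR (0 OR 0)) -> 0
  row 13 [1101]: (0 XOR (0 OR 1)) -> 1
  row 14 [1110]: (1 XOR (1 OR 0)) -> 0
  row 15 [1111]: (1 XOR (1 OR 1)) -> 0
Full result column, 4 rows per line (P1,P2 fixed per line; P3,P4 runs 00..11 left to right):
  rows 0-3 [P1,P2=00]: 0100  = hex 4
  rows 4-7 [P1,P2=01]: 0100  = hex 4
  rows 8-11 [P1,P2=10]: 0100  = hex 4
  rows 12-15 [P1,P2=11]: 0100  = hex 4
Output column (row 0 .. row 15) = 0100010001000100
Output column grouped in 4s = 0100 0100 0100 0100 = 0x4444
Convert to decimal digit by digit (value = value*16 + digit):
  4 -> 4
  4*16 + 4 = 68
  68*16 + 4 = 1092
  1092*16 + 4 = 17476
Decimal = 17476

17476


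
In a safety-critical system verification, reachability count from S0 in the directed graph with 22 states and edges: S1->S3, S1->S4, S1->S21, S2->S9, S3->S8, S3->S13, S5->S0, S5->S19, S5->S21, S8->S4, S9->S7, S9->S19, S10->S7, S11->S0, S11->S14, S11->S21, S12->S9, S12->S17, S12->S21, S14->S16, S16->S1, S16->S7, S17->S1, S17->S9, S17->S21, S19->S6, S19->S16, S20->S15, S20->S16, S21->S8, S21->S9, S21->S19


BFS from S0:
  layer 0: {S0}
Reachable set: {S0}
Count = 1

1


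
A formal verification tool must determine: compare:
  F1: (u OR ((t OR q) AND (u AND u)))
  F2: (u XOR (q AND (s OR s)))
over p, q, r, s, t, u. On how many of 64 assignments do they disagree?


F1 = (u OR ((t OR q) AND (u AND u)))
F2 = (u XOR (q AND (s OR s)))
Evaluate both on each of 64 rows (bits = p,q,r,s,t,u):
  row 0 [000000]: F1=0 F2=0 -> 0
  row 1 [000001]: F1=1 F2=1 -> 0
  row 2 [000010]: F1=0 F2=0 -> 0
  row 3 [000011]: F1=1 F2=1 -> 0
  row 4 [000100]: F1=0 F2=0 -> 0
  (every remaining row is evaluated the same way; all 64 results are listed next)
Full result column, 8 rows per line (p,q,r fixed per line; s,t,u runs 000..111 left to right):
  rows 0-7 [p,q,r=000]: 00000000  (ones: 0)
  rows 8-15 [p,q,r=001]: 00000000  (ones: 0)
  rows 16-23 [p,q,r=010]: 00001111  (ones: 4)
  rows 24-31 [p,q,r=011]: 00001111  (ones: 4)
  rows 32-39 [p,q,r=100]: 00000000  (ones: 0)
  rows 40-47 [p,q,r=101]: 00000000  (ones: 0)
  rows 48-55 [p,q,r=110]: 00001111  (ones: 4)
  rows 56-63 [p,q,r=111]: 00001111  (ones: 4)
Disagreements = 0+0+4+4+0+0+4+4 = 16

16


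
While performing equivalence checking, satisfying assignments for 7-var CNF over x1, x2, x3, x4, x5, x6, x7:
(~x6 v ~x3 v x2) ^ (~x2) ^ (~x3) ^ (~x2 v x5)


CNF with 4 clauses over 7 vars (128 assignments).
An assignment satisfies CNF iff every clause has >=1 true literal.
Check each row (bits = x1,x2,x3,x4,x5,x6,x7; clause T/F shown):
  row 0 [0000000]: clauses=TTTT -> 1
  row 1 [0000001]: clauses=TTTT -> 1
  row 2 [0000010]: clauses=TTTT -> 1
  row 3 [0000011]: clauses=TTTT -> 1
  row 4 [0000100]: clauses=TTTT -> 1
  (every remaining row is evaluated the same way; all 128 results are listed next)
Full result column, 8 rows per line (x1,x2,x3,x4 fixed per line; x5,x6,x7 runs 000..111 left to right):
  rows 0-7 [x1,x2,x3,x4=0000]: 11111111  (ones: 8)
  rows 8-15 [x1,x2,x3,x4=0001]: 11111111  (ones: 8)
  rows 16-23 [x1,x2,x3,x4=0010]: 00000000  (ones: 0)
  rows 24-31 [x1,x2,x3,x4=0011]: 00000000  (ones: 0)
  rows 32-39 [x1,x2,x3,x4=0100]: 00000000  (ones: 0)
  rows 40-47 [x1,x2,x3,x4=0101]: 00000000  (ones: 0)
  rows 48-55 [x1,x2,x3,x4=0110]: 00000000  (ones: 0)
  rows 56-63 [x1,x2,x3,x4=0111]: 00000000  (ones: 0)
  rows 64-71 [x1,x2,x3,x4=1000]: 11111111  (ones: 8)
  rows 72-79 [x1,x2,x3,x4=1001]: 11111111  (ones: 8)
  rows 80-87 [x1,x2,x3,x4=1010]: 00000000  (ones: 0)
  rows 88-95 [x1,x2,x3,x4=1011]: 00000000  (ones: 0)
  rows 96-103 [x1,x2,x3,x4=1100]: 00000000  (ones: 0)
  rows 104-111 [x1,x2,x3,x4=1101]: 00000000  (ones: 0)
  rows 112-119 [x1,x2,x3,x4=1110]: 00000000  (ones: 0)
  rows 120-127 [x1,x2,x3,x4=1111]: 00000000  (ones: 0)
Satisfying assignments = 8+8+0+0+0+0+0+0+8+8+0+0+0+0+0+0 = 32

32


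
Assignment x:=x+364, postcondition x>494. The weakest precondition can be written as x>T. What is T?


Formula: wp(x:=E, P) = P[E/x] (substitute E for x in postcondition)
Step 1: Postcondition: x>494
Step 2: Substitute x+364 for x: x+364>494
Step 3: Solve for x: x > 494-364 = 130

130


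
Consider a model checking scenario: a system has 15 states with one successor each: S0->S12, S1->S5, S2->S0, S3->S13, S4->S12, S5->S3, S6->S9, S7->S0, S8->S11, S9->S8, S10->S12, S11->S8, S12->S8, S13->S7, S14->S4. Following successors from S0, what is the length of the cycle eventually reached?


Trace from S0 until a state repeats:
  S0 -> S12 -> S8 -> S11 -> S8
S8 first seen at step 2, revisited at step 4.
Cycle length = 4 - 2 = 2

2


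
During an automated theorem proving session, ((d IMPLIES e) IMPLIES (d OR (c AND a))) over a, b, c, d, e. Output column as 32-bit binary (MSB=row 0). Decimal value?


Formula: ((d IMPLIES e) IMPLIES (d OR (c AND a))) over a, b, c, d, e (32 rows)
Evaluate each row (bits = a,b,c,d,e, MSB first):
  row 0 [00000]: ((0 IMPLIES 0) IMPLIES (0 OR (0 AND 0))) -> 0
  row 1 [00001]: ((0 IMPLIES 1) IMPLIES (0 OR (0 AND 0))) -> 0
  row 2 [00010]: ((1 IMPLIES 0) IMPLIES (1 OR (0 AND 0))) -> 1
  row 3 [00011]: ((1 IMPLIES 1) IMPLIES (1 OR (0 AND 0))) -> 1
  row 4 [00100]: ((0 IMPLIES 0) IMPLIES (0 OR (1 AND 0))) -> 0
  row 5 [00101]: ((0 IMPLIES 1) IMPLIES (0 OR (1 AND 0))) -> 0
  row 6 [00110]: ((1 IMPLIES 0) IMPLIES (1 OR (1 AND 0))) -> 1
  row 7 [00111]: ((1 IMPLIES 1) IMPLIES (1 OR (1 AND 0))) -> 1
  row 8 [01000]: ((0 IMPLIES 0) IMPLIES (0 OR (0 AND 0))) -> 0
  row 9 [01001]: ((0 IMPLIES 1) IMPLIES (0 OR (0 AND 0))) -> 0
  row 10 [01010]: ((1 IMPLIES 0) IMPLIES (1 OR (0 AND 0))) -> 1
  row 11 [01011]: ((1 IMPLIES 1) IMPLIES (1 OR (0 AND 0))) -> 1
  row 12 [01100]: ((0 IMPLIES 0) IMPLIES (0 OR (1 AND 0))) -> 0
  row 13 [01101]: ((0 IMPLIES 1) IMPLIES (0 OR (1 AND 0))) -> 0
  row 14 [01110]: ((1 IMPLIES 0) IMPLIES (1 OR (1 AND 0))) -> 1
  row 15 [01111]: ((1 IMPLIES 1) IMPLIES (1 OR (1 AND 0))) -> 1
  row 16 [10000]: ((0 IMPLIES 0) IMPLIES (0 OR (0 AND 1))) -> 0
  row 17 [10001]: ((0 IMPLIES 1) IMPLIES (0 OR (0 AND 1))) -> 0
  row 18 [10010]: ((1 IMPLIES 0) IMPLIES (1 OR (0 AND 1))) -> 1
  row 19 [10011]: ((1 IMPLIES 1) IMPLIES (1 OR (0 AND 1))) -> 1
  row 20 [10100]: ((0 IMPLIES 0) IMPLIES (0 OR (1 AND 1))) -> 1
  row 21 [10101]: ((0 IMPLIES 1) IMPLIES (0 OR (1 AND 1))) -> 1
  row 22 [10110]: ((1 IMPLIES 0) IMPLIES (1 OR (1 AND 1))) -> 1
  row 23 [10111]: ((1 IMPLIES 1) IMPLIES (1 OR (1 AND 1))) -> 1
  row 24 [11000]: ((0 IMPLIES 0) IMPLIES (0 OR (0 AND 1))) -> 0
  row 25 [11001]: ((0 IMPLIES 1) IMPLIES (0 OR (0 AND 1))) -> 0
  row 26 [11010]: ((1 IMPLIES 0) IMPLIES (1 OR (0 AND 1))) -> 1
  row 27 [11011]: ((1 IMPLIES 1) IMPLIES (1 OR (0 AND 1))) -> 1
  row 28 [11100]: ((0 IMPLIES 0) IMPLIES (0 OR (1 AND 1))) -> 1
  row 29 [11101]: ((0 IMPLIES 1) IMPLIES (0 OR (1 AND 1))) -> 1
  row 30 [11110]: ((1 IMPLIES 0) IMPLIES (1 OR (1 AND 1))) -> 1
  row 31 [11111]: ((1 IMPLIES 1) IMPLIES (1 OR (1 AND 1))) -> 1
Full result column, 4 rows per line (a,b,c fixed per line; d,e runs 00..11 left to right):
  rows 0-3 [a,b,c=000]: 0011  = hex 3
  rows 4-7 [a,b,c=001]: 0011  = hex 3
  rows 8-11 [a,b,c=010]: 0011  = hex 3
  rows 12-15 [a,b,c=011]: 0011  = hex 3
  rows 16-19 [a,b,c=100]: 0011  = hex 3
  rows 20-23 [a,b,c=101]: 1111  = hex F
  rows 24-27 [a,b,c=110]: 0011  = hex 3
  rows 28-31 [a,b,c=111]: 1111  = hex F
Output column (row 0 .. row 31) = 00110011001100110011111100111111
Output column grouped in 4s = 0011 0011 0011 0011 0011 1111 0011 1111 = 0x33333F3F
Convert to decimal digit by digit (value = value*16 + digit):
  3 -> 3
  3*16 + 3 = 51
  51*16 + 3 = 819
  819*16 + 3 = 13107
  13107*16 + 3 = 209715
  209715*16 + 15 (F) = 3355455
  3355455*16 + 3 = 53687283
  53687283*16 + 15 (F) = 858996543
Decimal = 858996543

858996543
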